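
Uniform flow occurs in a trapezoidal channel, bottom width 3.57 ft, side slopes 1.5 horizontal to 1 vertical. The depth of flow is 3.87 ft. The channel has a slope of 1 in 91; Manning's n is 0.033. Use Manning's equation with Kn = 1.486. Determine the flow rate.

With bottom width b = 3.57 ft and side slope z = 1.5: A = (b + zy)y = (3.57 + 1.5×3.87)×3.87 = 36.28 ft²; P = b + 2y√(1+z²) = 3.57 + 2×3.87×1.803 = 17.52 ft.
Hydraulic radius R = A/P = 36.28/17.52 = 2.07 ft.
Manning's equation: Q = (1.486/n) A R^(2/3) S^(1/2) = (1.486/0.033) × 36.28 × 2.07^(2/3) × 0.01099^(1/2) = 278 ft³/s.

Q = 278 ft³/s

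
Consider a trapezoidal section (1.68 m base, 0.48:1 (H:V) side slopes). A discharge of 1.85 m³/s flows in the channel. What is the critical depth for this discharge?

y_c = 0.475 m

At critical depth, Q² T / (g A³) = 1, i.e. A³/T = Q²/g = 1.85²/9.81 = 0.3489.
Try y = 0.388 m: A³/T = 0.185 — low.
Try y = 0.576 m: A³/T = 0.6409 — high.
Try y = 0.475 m: A³/T = 0.3485 — close enough.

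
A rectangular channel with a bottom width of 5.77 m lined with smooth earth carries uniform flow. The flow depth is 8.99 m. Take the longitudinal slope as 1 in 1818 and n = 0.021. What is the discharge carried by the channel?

Q = 97.5 m³/s

Flow area A = b·y = 5.77 × 8.99 = 51.87 m². Wetted perimeter P = b + 2y = 5.77 + 2×8.99 = 23.75 m.
Hydraulic radius R = A/P = 51.87/23.75 = 2.184 m.
Manning's equation: Q = (1/n) A R^(2/3) S^(1/2) = (1/0.021) × 51.87 × 2.184^(2/3) × 0.0005501^(1/2) = 97.5 m³/s.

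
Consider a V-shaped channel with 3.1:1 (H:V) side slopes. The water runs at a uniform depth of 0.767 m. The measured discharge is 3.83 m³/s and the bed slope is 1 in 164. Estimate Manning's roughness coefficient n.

n = 0.019

For a triangular section with side slope z = 3.1: A = zy² = 3.1×0.767² = 1.824 m²; P = 2y√(1+z²) = 2×0.767×3.257 = 4.997 m.
Hydraulic radius R = A/P = 1.824/4.997 = 0.365 m.
Rearranging Manning's equation: n = (1/Q) A R^(2/3) S^(1/2) = (1/3.83) × 1.824 × 0.365^(2/3) × √0.006098 = 0.019.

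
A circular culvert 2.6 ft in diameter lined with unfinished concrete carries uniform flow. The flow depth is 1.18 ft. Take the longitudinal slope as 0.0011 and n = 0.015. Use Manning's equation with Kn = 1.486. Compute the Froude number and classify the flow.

subcritical

For a circular section of diameter D = 2.6 ft at depth y = 1.18 ft, the central angle is θ = 2 arccos(1 − 2y/D) = 2.957 rad. Then A = (D²/8)(θ − sin θ) = 2.343 ft² and P = Dθ/2 = 3.844 ft.
Hydraulic radius R = A/P = 2.343/3.844 = 0.6096 ft.
V = (1.486/n) R^(2/3) √S = (1.486/0.015) × 0.6096^(2/3) × √0.0011 = 2.362 ft/s. Hydraulic depth D_h = A/T = 2.343/2.589 = 0.9051 ft.
Froude number Fr = V/√(g·D_h) = 2.362/√(32.2×0.9051) = 0.438, which is less than 1, so the flow is subcritical.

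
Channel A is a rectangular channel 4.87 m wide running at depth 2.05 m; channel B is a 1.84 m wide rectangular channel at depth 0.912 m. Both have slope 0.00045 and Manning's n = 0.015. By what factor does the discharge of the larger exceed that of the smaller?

Channel A: Flow area A = b·y = 4.87 × 2.05 = 9.983 m². Wetted perimeter P = b + 2y = 4.87 + 2×2.05 = 8.97 m. Hydraulic radius R = A/P = 9.983/8.97 = 1.113 m. Q_A = (1/0.015)·9.983·1.113^(2/3)·√0.00045 = 15.16 m³/s.
Channel B: Flow area A = b·y = 1.84 × 0.912 = 1.678 m². Wetted perimeter P = b + 2y = 1.84 + 2×0.912 = 3.664 m. Hydraulic radius R = A/P = 1.678/3.664 = 0.458 m. Q_B = (1/0.015)·1.678·0.458^(2/3)·√0.00045 = 1.41 m³/s.
The larger discharge is 15.16 m³/s and the smaller is 1.41 m³/s; the ratio is 10.8.

10.8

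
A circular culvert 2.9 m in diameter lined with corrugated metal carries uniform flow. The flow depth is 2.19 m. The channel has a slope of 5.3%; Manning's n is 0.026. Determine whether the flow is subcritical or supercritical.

supercritical

For a circular section of diameter D = 2.9 m at depth y = 2.19 m, the central angle is θ = 2 arccos(1 − 2y/D) = 4.213 rad. Then A = (D²/8)(θ − sin θ) = 5.351 m² and P = Dθ/2 = 6.109 m.
Hydraulic radius R = A/P = 5.351/6.109 = 0.8761 m.
V = (1/n) R^(2/3) √S = (1/0.026) × 0.8761^(2/3) × √0.053 = 8.107 m/s. Hydraulic depth D_h = A/T = 5.351/2.494 = 2.146 m.
Froude number Fr = V/√(g·D_h) = 8.107/√(9.81×2.146) = 1.77, which is greater than 1, so the flow is supercritical.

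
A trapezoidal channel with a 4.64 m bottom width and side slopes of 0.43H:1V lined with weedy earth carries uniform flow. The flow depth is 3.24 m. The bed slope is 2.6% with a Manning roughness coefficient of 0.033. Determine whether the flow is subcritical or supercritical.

With bottom width b = 4.64 m and side slope z = 0.43: A = (b + zy)y = (4.64 + 0.43×3.24)×3.24 = 19.55 m²; P = b + 2y√(1+z²) = 4.64 + 2×3.24×1.089 = 11.69 m.
Hydraulic radius R = A/P = 19.55/11.69 = 1.672 m.
V = (1/n) R^(2/3) √S = (1/0.033) × 1.672^(2/3) × √0.026 = 6.882 m/s. Hydraulic depth D_h = A/T = 19.55/7.426 = 2.632 m.
Froude number Fr = V/√(g·D_h) = 6.882/√(9.81×2.632) = 1.35, which is greater than 1, so the flow is supercritical.

supercritical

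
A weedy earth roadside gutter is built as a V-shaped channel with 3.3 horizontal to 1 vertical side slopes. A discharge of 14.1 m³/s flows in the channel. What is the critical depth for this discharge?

At critical depth, Q² T / (g A³) = 1, i.e. A³/T = Q²/g = 14.1²/9.81 = 20.27.
Try y = 1.12 m: A³/T = 9.596 — low.
Try y = 1.54 m: A³/T = 47.16 — high.
Try y = 1.3 m: A³/T = 20.22 — close enough.

y_c = 1.3 m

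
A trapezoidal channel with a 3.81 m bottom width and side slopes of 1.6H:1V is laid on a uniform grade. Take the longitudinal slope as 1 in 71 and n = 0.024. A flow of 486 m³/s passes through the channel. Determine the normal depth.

y_n = 4.72 m

Manning's equation rearranged: A R^(2/3) = nQ / (1·√S) = 0.024 × 486 / (√0.01408) = 98.28.
Trying y = 4.2 m: A R^(2/3) = 75.93 — too small.
Trying y = 4.72 m: A R^(2/3) = 98.27 — close enough.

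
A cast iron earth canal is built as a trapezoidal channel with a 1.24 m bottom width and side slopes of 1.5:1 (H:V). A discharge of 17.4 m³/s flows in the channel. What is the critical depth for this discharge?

y_c = 1.58 m

At critical depth, Q² T / (g A³) = 1, i.e. A³/T = Q²/g = 17.4²/9.81 = 30.86.
Try y = 1.3 m: A³/T = 13.88 — too small.
Try y = 1.58 m: A³/T = 31.03 — close enough.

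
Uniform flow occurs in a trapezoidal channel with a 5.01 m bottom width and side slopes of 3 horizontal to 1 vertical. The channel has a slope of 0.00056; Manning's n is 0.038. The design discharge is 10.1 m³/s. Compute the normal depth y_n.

y_n = 1.61 m

Manning's equation rearranged: A R^(2/3) = nQ / (1·√S) = 0.038 × 10.1 / (√0.00056) = 16.22.
Trying y = 1.37 m: A R^(2/3) = 11.76 — short.
Trying y = 1.84 m: A R^(2/3) = 21.44 — over.
Trying y = 1.61 m: A R^(2/3) = 16.29 — ≈ 16.22.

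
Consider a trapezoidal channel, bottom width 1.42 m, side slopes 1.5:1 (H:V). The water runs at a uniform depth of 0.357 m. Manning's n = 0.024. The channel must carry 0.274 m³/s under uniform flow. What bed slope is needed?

With bottom width b = 1.42 m and side slope z = 1.5: A = (b + zy)y = (1.42 + 1.5×0.357)×0.357 = 0.6981 m²; P = b + 2y√(1+z²) = 1.42 + 2×0.357×1.803 = 2.707 m.
Hydraulic radius R = A/P = 0.6981/2.707 = 0.2579 m.
From Manning's equation, S = [nQ / (1 A R^(2/3))]² = [0.024 × 0.274 / (1 × 0.6981 × 0.2579^(2/3))]² = 0.000541.

S = 0.000541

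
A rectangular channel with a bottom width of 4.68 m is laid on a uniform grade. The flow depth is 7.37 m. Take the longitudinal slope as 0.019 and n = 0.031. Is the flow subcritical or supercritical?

subcritical

Flow area A = b·y = 4.68 × 7.37 = 34.49 m². Wetted perimeter P = b + 2y = 4.68 + 2×7.37 = 19.42 m.
Hydraulic radius R = A/P = 34.49/19.42 = 1.776 m.
V = (1/n) R^(2/3) √S = (1/0.031) × 1.776^(2/3) × √0.019 = 6.521 m/s. Hydraulic depth D_h = A/T = 34.49/4.68 = 7.37 m.
Froude number Fr = V/√(g·D_h) = 6.521/√(9.81×7.37) = 0.767, which is less than 1, so the flow is subcritical.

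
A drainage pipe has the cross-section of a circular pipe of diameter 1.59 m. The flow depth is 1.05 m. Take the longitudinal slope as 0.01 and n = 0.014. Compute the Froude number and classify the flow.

supercritical

For a circular section of diameter D = 1.59 m at depth y = 1.05 m, the central angle is θ = 2 arccos(1 − 2y/D) = 3.795 rad. Then A = (D²/8)(θ − sin θ) = 1.391 m² and P = Dθ/2 = 3.017 m.
Hydraulic radius R = A/P = 1.391/3.017 = 0.4611 m.
V = (1/n) R^(2/3) √S = (1/0.014) × 0.4611^(2/3) × √0.01 = 4.264 m/s. Hydraulic depth D_h = A/T = 1.391/1.506 = 0.9238 m.
Froude number Fr = V/√(g·D_h) = 4.264/√(9.81×0.9238) = 1.42, which is greater than 1, so the flow is supercritical.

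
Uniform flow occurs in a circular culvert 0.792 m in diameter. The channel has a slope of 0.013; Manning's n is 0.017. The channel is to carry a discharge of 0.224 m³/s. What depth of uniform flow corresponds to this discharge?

y_n = 0.24 m

Manning's equation rearranged: A R^(2/3) = nQ / (1·√S) = 0.017 × 0.224 / (√0.013) = 0.0334.
At y = 0.298 m: A R^(2/3) = 0.05038 — high.
At y = 0.165 m: A R^(2/3) = 0.01592 — low.
At y = 0.24 m: A R^(2/3) = 0.03342 — ≈ 0.0334.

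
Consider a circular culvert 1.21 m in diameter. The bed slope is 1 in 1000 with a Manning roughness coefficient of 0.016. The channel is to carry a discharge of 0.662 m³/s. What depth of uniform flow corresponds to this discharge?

Manning's equation rearranged: A R^(2/3) = nQ / (1·√S) = 0.016 × 0.662 / (√0.001) = 0.3349.
Trying y = 0.789 m: A R^(2/3) = 0.3937 — over.
Trying y = 0.52 m: A R^(2/3) = 0.1989 — short.
Trying y = 0.708 m: A R^(2/3) = 0.3349 — ≈ 0.3349.

y_n = 0.708 m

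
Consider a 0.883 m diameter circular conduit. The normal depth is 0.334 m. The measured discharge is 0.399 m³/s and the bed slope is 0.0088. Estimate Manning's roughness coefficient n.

n = 0.016

For a circular section of diameter D = 0.883 m at depth y = 0.334 m, the central angle is θ = 2 arccos(1 − 2y/D) = 2.65 rad. Then A = (D²/8)(θ − sin θ) = 0.2122 m² and P = Dθ/2 = 1.17 m.
Hydraulic radius R = A/P = 0.2122/1.17 = 0.1814 m.
Rearranging Manning's equation: n = (1/Q) A R^(2/3) S^(1/2) = (1/0.399) × 0.2122 × 0.1814^(2/3) × √0.0088 = 0.016.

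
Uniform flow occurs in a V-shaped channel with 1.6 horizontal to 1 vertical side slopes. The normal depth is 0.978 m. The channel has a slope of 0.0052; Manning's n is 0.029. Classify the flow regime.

subcritical

For a triangular section with side slope z = 1.6: A = zy² = 1.6×0.978² = 1.53 m²; P = 2y√(1+z²) = 2×0.978×1.887 = 3.691 m.
Hydraulic radius R = A/P = 1.53/3.691 = 0.4147 m.
V = (1/n) R^(2/3) √S = (1/0.029) × 0.4147^(2/3) × √0.0052 = 1.383 m/s. Hydraulic depth D_h = A/T = 1.53/3.13 = 0.489 m.
Froude number Fr = V/√(g·D_h) = 1.383/√(9.81×0.489) = 0.631, which is less than 1, so the flow is subcritical.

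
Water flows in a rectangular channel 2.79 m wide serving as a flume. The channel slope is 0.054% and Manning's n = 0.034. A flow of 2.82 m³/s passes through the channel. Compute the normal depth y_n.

y_n = 1.75 m

Manning's equation rearranged: A R^(2/3) = nQ / (1·√S) = 0.034 × 2.82 / (√0.00054) = 4.126.
Try y = 1.48 m: A R^(2/3) = 3.311 — low.
Try y = 2.21 m: A R^(2/3) = 5.555 — high.
Try y = 1.75 m: A R^(2/3) = 4.124 — close enough.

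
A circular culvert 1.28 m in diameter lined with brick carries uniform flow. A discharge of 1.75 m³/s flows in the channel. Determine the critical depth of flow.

At critical depth, Q² T / (g A³) = 1, i.e. A³/T = Q²/g = 1.75²/9.81 = 0.3122.
Trying y = 0.849 m: A³/T = 0.6149 — over.
Trying y = 0.544 m: A³/T = 0.1117 — short.
Trying y = 0.712 m: A³/T = 0.3127 — matches.

y_c = 0.712 m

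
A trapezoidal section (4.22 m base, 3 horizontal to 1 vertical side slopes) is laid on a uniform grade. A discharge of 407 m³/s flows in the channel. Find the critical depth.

y_c = 4.54 m

At critical depth, Q² T / (g A³) = 1, i.e. A³/T = Q²/g = 407²/9.81 = 16890.
Trying y = 5.04 m: A³/T = 26870 — high.
Trying y = 3.35 m: A³/T = 4492 — low.
Trying y = 4.54 m: A³/T = 16890 — ≈ 16890.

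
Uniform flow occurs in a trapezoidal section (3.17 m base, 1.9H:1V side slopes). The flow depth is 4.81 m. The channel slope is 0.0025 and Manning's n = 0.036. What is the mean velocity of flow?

With bottom width b = 3.17 m and side slope z = 1.9: A = (b + zy)y = (3.17 + 1.9×4.81)×4.81 = 59.21 m²; P = b + 2y√(1+z²) = 3.17 + 2×4.81×2.147 = 23.83 m.
Hydraulic radius R = A/P = 59.21/23.83 = 2.485 m.
From Manning's equation, V = (1/n) R^(2/3) S^(1/2) = (1/0.036) × 2.485^(2/3) × 0.0025^(1/2) = 2.55 m/s.

V = 2.55 m/s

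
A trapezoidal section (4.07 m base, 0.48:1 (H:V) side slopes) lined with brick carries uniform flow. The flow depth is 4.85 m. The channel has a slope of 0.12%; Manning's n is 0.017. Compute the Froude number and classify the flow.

subcritical

With bottom width b = 4.07 m and side slope z = 0.48: A = (b + zy)y = (4.07 + 0.48×4.85)×4.85 = 31.03 m²; P = b + 2y√(1+z²) = 4.07 + 2×4.85×1.109 = 14.83 m.
Hydraulic radius R = A/P = 31.03/14.83 = 2.092 m.
V = (1/n) R^(2/3) √S = (1/0.017) × 2.092^(2/3) × √0.0012 = 3.334 m/s. Hydraulic depth D_h = A/T = 31.03/8.726 = 3.556 m.
Froude number Fr = V/√(g·D_h) = 3.334/√(9.81×3.556) = 0.564, which is less than 1, so the flow is subcritical.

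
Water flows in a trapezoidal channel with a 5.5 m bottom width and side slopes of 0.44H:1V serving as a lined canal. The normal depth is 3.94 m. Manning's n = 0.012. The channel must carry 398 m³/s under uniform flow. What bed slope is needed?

S = 0.011

With bottom width b = 5.5 m and side slope z = 0.44: A = (b + zy)y = (5.5 + 0.44×3.94)×3.94 = 28.5 m²; P = b + 2y√(1+z²) = 5.5 + 2×3.94×1.093 = 14.11 m.
Hydraulic radius R = A/P = 28.5/14.11 = 2.02 m.
From Manning's equation, S = [nQ / (1 A R^(2/3))]² = [0.012 × 398 / (1 × 28.5 × 2.02^(2/3))]² = 0.011.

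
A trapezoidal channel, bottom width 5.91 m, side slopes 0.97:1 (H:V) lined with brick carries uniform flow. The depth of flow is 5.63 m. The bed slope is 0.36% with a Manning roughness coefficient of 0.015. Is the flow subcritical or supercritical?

With bottom width b = 5.91 m and side slope z = 0.97: A = (b + zy)y = (5.91 + 0.97×5.63)×5.63 = 64.02 m²; P = b + 2y√(1+z²) = 5.91 + 2×5.63×1.393 = 21.6 m.
Hydraulic radius R = A/P = 64.02/21.6 = 2.964 m.
V = (1/n) R^(2/3) √S = (1/0.015) × 2.964^(2/3) × √0.0036 = 8.254 m/s. Hydraulic depth D_h = A/T = 64.02/16.83 = 3.803 m.
Froude number Fr = V/√(g·D_h) = 8.254/√(9.81×3.803) = 1.35, which is greater than 1, so the flow is supercritical.

supercritical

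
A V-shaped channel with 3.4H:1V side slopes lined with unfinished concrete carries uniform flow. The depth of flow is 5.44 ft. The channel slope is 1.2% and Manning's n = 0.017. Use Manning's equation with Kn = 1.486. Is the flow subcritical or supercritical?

supercritical

For a triangular section with side slope z = 3.4: A = zy² = 3.4×5.44² = 100.6 ft²; P = 2y√(1+z²) = 2×5.44×3.544 = 38.56 ft.
Hydraulic radius R = A/P = 100.6/38.56 = 2.609 ft.
V = (1.486/n) R^(2/3) √S = (1.486/0.017) × 2.609^(2/3) × √0.012 = 18.15 ft/s. Hydraulic depth D_h = A/T = 100.6/36.99 = 2.72 ft.
Froude number Fr = V/√(g·D_h) = 18.15/√(32.2×2.72) = 1.94, which is greater than 1, so the flow is supercritical.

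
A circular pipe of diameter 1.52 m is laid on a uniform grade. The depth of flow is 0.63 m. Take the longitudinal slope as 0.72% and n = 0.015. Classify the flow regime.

For a circular section of diameter D = 1.52 m at depth y = 0.63 m, the central angle is θ = 2 arccos(1 − 2y/D) = 2.798 rad. Then A = (D²/8)(θ − sin θ) = 0.7107 m² and P = Dθ/2 = 2.126 m.
Hydraulic radius R = A/P = 0.7107/2.126 = 0.3342 m.
V = (1/n) R^(2/3) √S = (1/0.015) × 0.3342^(2/3) × √0.0072 = 2.724 m/s. Hydraulic depth D_h = A/T = 0.7107/1.498 = 0.4745 m.
Froude number Fr = V/√(g·D_h) = 2.724/√(9.81×0.4745) = 1.26, which is greater than 1, so the flow is supercritical.

supercritical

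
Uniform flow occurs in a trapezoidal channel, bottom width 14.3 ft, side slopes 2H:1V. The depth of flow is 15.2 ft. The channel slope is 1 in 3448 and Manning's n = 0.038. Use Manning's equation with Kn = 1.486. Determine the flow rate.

With bottom width b = 14.3 ft and side slope z = 2: A = (b + zy)y = (14.3 + 2×15.2)×15.2 = 679.4 ft²; P = b + 2y√(1+z²) = 14.3 + 2×15.2×2.236 = 82.28 ft.
Hydraulic radius R = A/P = 679.4/82.28 = 8.258 ft.
Manning's equation: Q = (1.486/n) A R^(2/3) S^(1/2) = (1.486/0.038) × 679.4 × 8.258^(2/3) × 0.00029^(1/2) = 1850 ft³/s.

Q = 1850 ft³/s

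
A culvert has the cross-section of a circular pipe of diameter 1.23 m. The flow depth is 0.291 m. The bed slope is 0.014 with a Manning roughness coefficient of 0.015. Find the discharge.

Q = 0.524 m³/s

For a circular section of diameter D = 1.23 m at depth y = 0.291 m, the central angle is θ = 2 arccos(1 − 2y/D) = 2.032 rad. Then A = (D²/8)(θ − sin θ) = 0.2149 m² and P = Dθ/2 = 1.25 m.
Hydraulic radius R = A/P = 0.2149/1.25 = 0.172 m.
Manning's equation: Q = (1/n) A R^(2/3) S^(1/2) = (1/0.015) × 0.2149 × 0.172^(2/3) × 0.014^(1/2) = 0.524 m³/s.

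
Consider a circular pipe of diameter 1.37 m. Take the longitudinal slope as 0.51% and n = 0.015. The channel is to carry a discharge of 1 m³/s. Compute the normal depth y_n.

y_n = 0.506 m

Manning's equation rearranged: A R^(2/3) = nQ / (1·√S) = 0.015 × 1 / (√0.0051) = 0.21.
At y = 0.391 m: A R^(2/3) = 0.1283 — too small.
At y = 0.566 m: A R^(2/3) = 0.2579 — too large.
At y = 0.506 m: A R^(2/3) = 0.2099 — matches.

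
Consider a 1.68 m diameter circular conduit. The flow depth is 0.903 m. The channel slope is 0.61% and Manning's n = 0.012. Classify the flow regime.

supercritical

For a circular section of diameter D = 1.68 m at depth y = 0.903 m, the central angle is θ = 2 arccos(1 − 2y/D) = 3.292 rad. Then A = (D²/8)(θ − sin θ) = 1.214 m² and P = Dθ/2 = 2.765 m.
Hydraulic radius R = A/P = 1.214/2.765 = 0.4391 m.
V = (1/n) R^(2/3) √S = (1/0.012) × 0.4391^(2/3) × √0.0061 = 3.76 m/s. Hydraulic depth D_h = A/T = 1.214/1.675 = 0.7247 m.
Froude number Fr = V/√(g·D_h) = 3.76/√(9.81×0.7247) = 1.41, which is greater than 1, so the flow is supercritical.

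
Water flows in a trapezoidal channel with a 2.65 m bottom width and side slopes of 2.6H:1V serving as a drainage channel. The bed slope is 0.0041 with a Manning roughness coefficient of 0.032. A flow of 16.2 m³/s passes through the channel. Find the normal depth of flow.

y_n = 1.42 m

Manning's equation rearranged: A R^(2/3) = nQ / (1·√S) = 0.032 × 16.2 / (√0.0041) = 8.096.
Try y = 1.8 m: A R^(2/3) = 13.55 — over.
Try y = 1.06 m: A R^(2/3) = 4.387 — short.
Try y = 1.42 m: A R^(2/3) = 8.098 — matches.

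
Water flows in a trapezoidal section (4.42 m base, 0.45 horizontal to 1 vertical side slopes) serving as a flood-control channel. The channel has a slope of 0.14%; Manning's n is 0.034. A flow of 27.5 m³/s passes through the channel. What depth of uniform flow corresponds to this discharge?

y_n = 3.12 m

Manning's equation rearranged: A R^(2/3) = nQ / (1·√S) = 0.034 × 27.5 / (√0.0014) = 24.99.
Trying y = 2.63 m: A R^(2/3) = 18.85 — short.
Trying y = 3.47 m: A R^(2/3) = 29.86 — over.
Trying y = 3.12 m: A R^(2/3) = 25 — matches.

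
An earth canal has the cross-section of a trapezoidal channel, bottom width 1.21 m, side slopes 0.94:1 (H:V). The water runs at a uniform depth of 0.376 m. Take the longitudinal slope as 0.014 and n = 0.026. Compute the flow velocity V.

With bottom width b = 1.21 m and side slope z = 0.94: A = (b + zy)y = (1.21 + 0.94×0.376)×0.376 = 0.5879 m²; P = b + 2y√(1+z²) = 1.21 + 2×0.376×1.372 = 2.242 m.
Hydraulic radius R = A/P = 0.5879/2.242 = 0.2622 m.
From Manning's equation, V = (1/n) R^(2/3) S^(1/2) = (1/0.026) × 0.2622^(2/3) × 0.014^(1/2) = 1.86 m/s.

V = 1.86 m/s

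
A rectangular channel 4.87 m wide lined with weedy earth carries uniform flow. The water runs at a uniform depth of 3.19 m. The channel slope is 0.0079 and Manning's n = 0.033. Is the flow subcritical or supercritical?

subcritical

Flow area A = b·y = 4.87 × 3.19 = 15.54 m². Wetted perimeter P = b + 2y = 4.87 + 2×3.19 = 11.25 m.
Hydraulic radius R = A/P = 15.54/11.25 = 1.381 m.
V = (1/n) R^(2/3) √S = (1/0.033) × 1.381^(2/3) × √0.0079 = 3.34 m/s. Hydraulic depth D_h = A/T = 15.54/4.87 = 3.19 m.
Froude number Fr = V/√(g·D_h) = 3.34/√(9.81×3.19) = 0.597, which is less than 1, so the flow is subcritical.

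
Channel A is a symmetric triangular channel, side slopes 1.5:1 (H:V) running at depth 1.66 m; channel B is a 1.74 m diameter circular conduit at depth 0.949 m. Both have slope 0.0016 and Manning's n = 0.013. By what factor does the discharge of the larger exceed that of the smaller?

4.09

Channel A: For a triangular section with side slope z = 1.5: A = zy² = 1.5×1.66² = 4.133 m²; P = 2y√(1+z²) = 2×1.66×1.803 = 5.985 m. Hydraulic radius R = A/P = 4.133/5.985 = 0.6906 m. Q_A = (1/0.013)·4.133·0.6906^(2/3)·√0.0016 = 9.937 m³/s.
Channel B: For a circular section of diameter D = 1.74 m at depth y = 0.949 m, the central angle is θ = 2 arccos(1 − 2y/D) = 3.323 rad. Then A = (D²/8)(θ − sin θ) = 1.326 m² and P = Dθ/2 = 2.891 m. Hydraulic radius R = A/P = 1.326/2.891 = 0.4587 m. Q_B = (1/0.013)·1.326·0.4587^(2/3)·√0.0016 = 2.427 m³/s.
The larger discharge is 9.937 m³/s and the smaller is 2.427 m³/s; the ratio is 4.09.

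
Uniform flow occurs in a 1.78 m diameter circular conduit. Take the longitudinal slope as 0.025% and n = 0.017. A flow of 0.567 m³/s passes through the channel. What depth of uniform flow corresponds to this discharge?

y_n = 0.805 m

Manning's equation rearranged: A R^(2/3) = nQ / (1·√S) = 0.017 × 0.567 / (√0.00025) = 0.6096.
Trying y = 0.933 m: A R^(2/3) = 0.785 — high.
Trying y = 0.613 m: A R^(2/3) = 0.3699 — low.
Trying y = 0.805 m: A R^(2/3) = 0.6095 — matches.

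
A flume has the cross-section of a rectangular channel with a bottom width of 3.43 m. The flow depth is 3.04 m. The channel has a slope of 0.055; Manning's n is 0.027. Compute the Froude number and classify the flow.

supercritical

Flow area A = b·y = 3.43 × 3.04 = 10.43 m². Wetted perimeter P = b + 2y = 3.43 + 2×3.04 = 9.51 m.
Hydraulic radius R = A/P = 10.43/9.51 = 1.096 m.
V = (1/n) R^(2/3) √S = (1/0.027) × 1.096^(2/3) × √0.055 = 9.236 m/s. Hydraulic depth D_h = A/T = 10.43/3.43 = 3.04 m.
Froude number Fr = V/√(g·D_h) = 9.236/√(9.81×3.04) = 1.69, which is greater than 1, so the flow is supercritical.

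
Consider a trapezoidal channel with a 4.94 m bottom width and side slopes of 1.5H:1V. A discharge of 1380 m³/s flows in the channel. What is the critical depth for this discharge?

At critical depth, Q² T / (g A³) = 1, i.e. A³/T = Q²/g = 1380²/9.81 = 194100.
At y = 11 m: A³/T = 345700 — too large.
At y = 6.72 m: A³/T = 40970 — too small.
At y = 9.65 m: A³/T = 194100 — close enough.

y_c = 9.65 m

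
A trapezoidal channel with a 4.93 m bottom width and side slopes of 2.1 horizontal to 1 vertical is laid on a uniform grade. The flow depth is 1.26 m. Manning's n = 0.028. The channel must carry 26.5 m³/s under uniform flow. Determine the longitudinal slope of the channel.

With bottom width b = 4.93 m and side slope z = 2.1: A = (b + zy)y = (4.93 + 2.1×1.26)×1.26 = 9.546 m²; P = b + 2y√(1+z²) = 4.93 + 2×1.26×2.326 = 10.79 m.
Hydraulic radius R = A/P = 9.546/10.79 = 0.8846 m.
From Manning's equation, S = [nQ / (1 A R^(2/3))]² = [0.028 × 26.5 / (1 × 9.546 × 0.8846^(2/3))]² = 0.00712.

S = 0.00712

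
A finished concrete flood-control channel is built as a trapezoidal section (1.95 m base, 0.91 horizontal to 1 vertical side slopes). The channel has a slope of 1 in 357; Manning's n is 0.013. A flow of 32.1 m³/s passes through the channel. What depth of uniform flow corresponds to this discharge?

Manning's equation rearranged: A R^(2/3) = nQ / (1·√S) = 0.013 × 32.1 / (√0.002801) = 7.885.
Try y = 1.8 m: A R^(2/3) = 6.23 — too small.
Try y = 2.33 m: A R^(2/3) = 10.41 — too large.
Try y = 2.03 m: A R^(2/3) = 7.893 — close enough.

y_n = 2.03 m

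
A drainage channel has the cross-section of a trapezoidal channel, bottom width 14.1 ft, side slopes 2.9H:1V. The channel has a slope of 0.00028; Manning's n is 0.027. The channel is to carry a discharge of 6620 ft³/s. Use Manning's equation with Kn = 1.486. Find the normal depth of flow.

y_n = 20.3 ft

Manning's equation rearranged: A R^(2/3) = nQ / (1.486·√S) = 0.027 × 6620 / (1.486 × √0.00028) = 7188.
Trying y = 25.8 ft: A R^(2/3) = 12880 — too large.
Trying y = 20.3 ft: A R^(2/3) = 7186 — matches.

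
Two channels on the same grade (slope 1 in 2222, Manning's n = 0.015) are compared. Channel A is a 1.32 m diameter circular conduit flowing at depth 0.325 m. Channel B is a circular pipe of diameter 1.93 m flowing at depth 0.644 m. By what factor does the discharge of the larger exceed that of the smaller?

4.98

Channel A: For a circular section of diameter D = 1.32 m at depth y = 0.325 m, the central angle is θ = 2 arccos(1 − 2y/D) = 2.077 rad. Then A = (D²/8)(θ − sin θ) = 0.2618 m² and P = Dθ/2 = 1.371 m. Hydraulic radius R = A/P = 0.2618/1.371 = 0.191 m. Q_A = (1/0.015)·0.2618·0.191^(2/3)·√0.00045 = 0.1228 m³/s.
Channel B: For a circular section of diameter D = 1.93 m at depth y = 0.644 m, the central angle is θ = 2 arccos(1 − 2y/D) = 2.463 rad. Then A = (D²/8)(θ − sin θ) = 0.8549 m² and P = Dθ/2 = 2.377 m. Hydraulic radius R = A/P = 0.8549/2.377 = 0.3596 m. Q_B = (1/0.015)·0.8549·0.3596^(2/3)·√0.00045 = 0.6114 m³/s.
The larger discharge is 0.6114 m³/s and the smaller is 0.1228 m³/s; the ratio is 4.98.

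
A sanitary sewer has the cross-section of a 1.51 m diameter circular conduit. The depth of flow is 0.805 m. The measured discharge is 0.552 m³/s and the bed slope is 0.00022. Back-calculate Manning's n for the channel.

For a circular section of diameter D = 1.51 m at depth y = 0.805 m, the central angle is θ = 2 arccos(1 − 2y/D) = 3.274 rad. Then A = (D²/8)(θ − sin θ) = 0.9708 m² and P = Dθ/2 = 2.472 m.
Hydraulic radius R = A/P = 0.9708/2.472 = 0.3927 m.
Rearranging Manning's equation: n = (1/Q) A R^(2/3) S^(1/2) = (1/0.552) × 0.9708 × 0.3927^(2/3) × √0.00022 = 0.014.

n = 0.014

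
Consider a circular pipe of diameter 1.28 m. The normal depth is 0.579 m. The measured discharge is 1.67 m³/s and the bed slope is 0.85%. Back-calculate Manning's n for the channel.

n = 0.014

For a circular section of diameter D = 1.28 m at depth y = 0.579 m, the central angle is θ = 2 arccos(1 − 2y/D) = 2.951 rad. Then A = (D²/8)(θ − sin θ) = 0.5654 m² and P = Dθ/2 = 1.888 m.
Hydraulic radius R = A/P = 0.5654/1.888 = 0.2994 m.
Rearranging Manning's equation: n = (1/Q) A R^(2/3) S^(1/2) = (1/1.67) × 0.5654 × 0.2994^(2/3) × √0.0085 = 0.014.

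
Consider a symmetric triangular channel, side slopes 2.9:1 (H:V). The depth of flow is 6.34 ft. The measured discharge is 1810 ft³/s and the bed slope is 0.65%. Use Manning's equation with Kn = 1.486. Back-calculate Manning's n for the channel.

For a triangular section with side slope z = 2.9: A = zy² = 2.9×6.34² = 116.6 ft²; P = 2y√(1+z²) = 2×6.34×3.068 = 38.9 ft.
Hydraulic radius R = A/P = 116.6/38.9 = 2.997 ft.
Rearranging Manning's equation: n = (1.486/Q) A R^(2/3) S^(1/2) = (1.486/1810) × 116.6 × 2.997^(2/3) × √0.0065 = 0.016.

n = 0.016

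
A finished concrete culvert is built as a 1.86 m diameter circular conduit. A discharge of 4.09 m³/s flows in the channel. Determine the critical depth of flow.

y_c = 0.989 m

At critical depth, Q² T / (g A³) = 1, i.e. A³/T = Q²/g = 4.09²/9.81 = 1.705.
Try y = 1.26 m: A³/T = 4.325 — high.
Try y = 0.767 m: A³/T = 0.6448 — low.
Try y = 0.989 m: A³/T = 1.705 — matches.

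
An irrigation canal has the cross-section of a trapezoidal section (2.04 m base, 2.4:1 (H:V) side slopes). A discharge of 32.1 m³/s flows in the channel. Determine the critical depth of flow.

y_c = 1.68 m

At critical depth, Q² T / (g A³) = 1, i.e. A³/T = Q²/g = 32.1²/9.81 = 105.
Trying y = 1.34 m: A³/T = 41.24 — short.
Trying y = 1.98 m: A³/T = 210.7 — over.
Trying y = 1.68 m: A³/T = 105.1 — matches.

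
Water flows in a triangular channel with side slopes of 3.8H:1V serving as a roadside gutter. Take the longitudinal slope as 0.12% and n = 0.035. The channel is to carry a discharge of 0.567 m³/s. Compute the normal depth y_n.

y_n = 0.59 m

Manning's equation rearranged: A R^(2/3) = nQ / (1·√S) = 0.035 × 0.567 / (√0.0012) = 0.5729.
Try y = 0.52 m: A R^(2/3) = 0.4093 — low.
Try y = 0.718 m: A R^(2/3) = 0.9677 — high.
Try y = 0.59 m: A R^(2/3) = 0.5732 — ≈ 0.5729.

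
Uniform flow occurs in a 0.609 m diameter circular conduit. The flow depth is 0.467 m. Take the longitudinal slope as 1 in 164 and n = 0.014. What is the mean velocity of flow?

For a circular section of diameter D = 0.609 m at depth y = 0.467 m, the central angle is θ = 2 arccos(1 − 2y/D) = 4.267 rad. Then A = (D²/8)(θ − sin θ) = 0.2397 m² and P = Dθ/2 = 1.299 m.
Hydraulic radius R = A/P = 0.2397/1.299 = 0.1845 m.
From Manning's equation, V = (1/n) R^(2/3) S^(1/2) = (1/0.014) × 0.1845^(2/3) × 0.006098^(1/2) = 1.81 m/s.

V = 1.81 m/s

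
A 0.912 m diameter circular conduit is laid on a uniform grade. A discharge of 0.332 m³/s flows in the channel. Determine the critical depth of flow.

At critical depth, Q² T / (g A³) = 1, i.e. A³/T = Q²/g = 0.332²/9.81 = 0.01124.
Trying y = 0.371 m: A³/T = 0.01735 — too large.
Trying y = 0.253 m: A³/T = 0.003954 — too small.
Trying y = 0.331 m: A³/T = 0.01118 — close enough.

y_c = 0.331 m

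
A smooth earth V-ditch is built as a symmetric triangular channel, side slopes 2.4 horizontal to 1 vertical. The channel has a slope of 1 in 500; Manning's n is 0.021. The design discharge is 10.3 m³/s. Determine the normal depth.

Manning's equation rearranged: A R^(2/3) = nQ / (1·√S) = 0.021 × 10.3 / (√0.002) = 4.837.
Trying y = 1.29 m: A R^(2/3) = 2.827 — too small.
Trying y = 1.93 m: A R^(2/3) = 8.276 — too large.
Trying y = 1.58 m: A R^(2/3) = 4.854 — ≈ 4.837.

y_n = 1.58 m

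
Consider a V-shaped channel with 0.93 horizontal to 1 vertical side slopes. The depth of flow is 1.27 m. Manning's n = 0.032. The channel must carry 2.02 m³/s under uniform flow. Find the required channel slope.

For a triangular section with side slope z = 0.93: A = zy² = 0.93×1.27² = 1.5 m²; P = 2y√(1+z²) = 2×1.27×1.366 = 3.469 m.
Hydraulic radius R = A/P = 1.5/3.469 = 0.4324 m.
From Manning's equation, S = [nQ / (1 A R^(2/3))]² = [0.032 × 2.02 / (1 × 1.5 × 0.4324^(2/3))]² = 0.00568.

S = 0.00568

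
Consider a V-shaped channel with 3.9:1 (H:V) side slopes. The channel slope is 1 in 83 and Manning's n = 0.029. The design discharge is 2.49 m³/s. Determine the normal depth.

y_n = 0.615 m

Manning's equation rearranged: A R^(2/3) = nQ / (1·√S) = 0.029 × 2.49 / (√0.01205) = 0.6579.
Try y = 0.48 m: A R^(2/3) = 0.3397 — too small.
Try y = 0.615 m: A R^(2/3) = 0.6579 — ≈ 0.6579.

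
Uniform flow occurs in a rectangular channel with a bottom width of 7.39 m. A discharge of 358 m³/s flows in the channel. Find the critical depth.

For a rectangular channel, critical depth y_c = (q²/g)^(1/3) where q = Q/b = 358/7.39 = 48.44 m²/s.
So y_c = (48.44²/9.81)^(1/3) = 6.21 m.

y_c = 6.21 m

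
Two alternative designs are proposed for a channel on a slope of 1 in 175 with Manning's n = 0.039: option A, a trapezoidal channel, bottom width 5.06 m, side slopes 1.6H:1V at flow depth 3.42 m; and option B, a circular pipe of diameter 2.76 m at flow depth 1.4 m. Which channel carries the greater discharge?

Channel A: With bottom width b = 5.06 m and side slope z = 1.6: A = (b + zy)y = (5.06 + 1.6×3.42)×3.42 = 36.02 m²; P = b + 2y√(1+z²) = 5.06 + 2×3.42×1.887 = 17.97 m. Hydraulic radius R = A/P = 36.02/17.97 = 2.005 m. Q_A = (1/0.039)·36.02·2.005^(2/3)·√0.005714 = 111 m³/s.
Channel B: For a circular section of diameter D = 2.76 m at depth y = 1.4 m, the central angle is θ = 2 arccos(1 − 2y/D) = 3.171 rad. Then A = (D²/8)(θ − sin θ) = 3.047 m² and P = Dθ/2 = 4.375 m. Hydraulic radius R = A/P = 3.047/4.375 = 0.6963 m. Q_B = (1/0.039)·3.047·0.6963^(2/3)·√0.005714 = 4.639 m³/s.
Q_A = 111 m³/s vs Q_B = 4.639 m³/s, so channel A carries more.

channel A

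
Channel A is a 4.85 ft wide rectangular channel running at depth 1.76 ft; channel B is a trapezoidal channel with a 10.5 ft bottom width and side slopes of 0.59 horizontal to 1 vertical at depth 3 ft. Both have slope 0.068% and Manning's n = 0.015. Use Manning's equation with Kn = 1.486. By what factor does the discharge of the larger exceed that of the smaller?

7

Channel A: Flow area A = b·y = 4.85 × 1.76 = 8.536 ft². Wetted perimeter P = b + 2y = 4.85 + 2×1.76 = 8.37 ft. Hydraulic radius R = A/P = 8.536/8.37 = 1.02 ft. Q_A = (1.486/0.015)·8.536·1.02^(2/3)·√0.00068 = 22.34 ft³/s.
Channel B: With bottom width b = 10.5 ft and side slope z = 0.59: A = (b + zy)y = (10.5 + 0.59×3)×3 = 36.81 ft²; P = b + 2y√(1+z²) = 10.5 + 2×3×1.161 = 17.47 ft. Hydraulic radius R = A/P = 36.81/17.47 = 2.107 ft. Q_B = (1.486/0.015)·36.81·2.107^(2/3)·√0.00068 = 156.3 ft³/s.
The larger discharge is 156.3 ft³/s and the smaller is 22.34 ft³/s; the ratio is 7.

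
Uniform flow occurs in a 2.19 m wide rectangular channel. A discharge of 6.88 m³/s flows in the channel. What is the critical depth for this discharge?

y_c = 1 m

For a rectangular channel, critical depth y_c = (q²/g)^(1/3) where q = Q/b = 6.88/2.19 = 3.142 m²/s.
So y_c = (3.142²/9.81)^(1/3) = 1 m.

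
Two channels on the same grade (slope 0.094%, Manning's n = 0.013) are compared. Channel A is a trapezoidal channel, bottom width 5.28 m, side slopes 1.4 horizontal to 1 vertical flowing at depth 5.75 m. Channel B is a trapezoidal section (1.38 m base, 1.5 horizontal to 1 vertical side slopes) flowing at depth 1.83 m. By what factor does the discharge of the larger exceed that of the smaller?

Channel A: With bottom width b = 5.28 m and side slope z = 1.4: A = (b + zy)y = (5.28 + 1.4×5.75)×5.75 = 76.65 m²; P = b + 2y√(1+z²) = 5.28 + 2×5.75×1.72 = 25.07 m. Hydraulic radius R = A/P = 76.65/25.07 = 3.058 m. Q_A = (1/0.013)·76.65·3.058^(2/3)·√0.00094 = 380.8 m³/s.
Channel B: With bottom width b = 1.38 m and side slope z = 1.5: A = (b + zy)y = (1.38 + 1.5×1.83)×1.83 = 7.549 m²; P = b + 2y√(1+z²) = 1.38 + 2×1.83×1.803 = 7.978 m. Hydraulic radius R = A/P = 7.549/7.978 = 0.9462 m. Q_B = (1/0.013)·7.549·0.9462^(2/3)·√0.00094 = 17.16 m³/s.
The larger discharge is 380.8 m³/s and the smaller is 17.16 m³/s; the ratio is 22.2.

22.2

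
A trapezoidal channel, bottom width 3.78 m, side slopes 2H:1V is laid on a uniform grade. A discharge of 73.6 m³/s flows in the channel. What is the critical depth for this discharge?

At critical depth, Q² T / (g A³) = 1, i.e. A³/T = Q²/g = 73.6²/9.81 = 552.2.
At y = 1.6 m: A³/T = 136.8 — low.
At y = 2.66 m: A³/T = 983.6 — high.
At y = 2.3 m: A³/T = 551.6 — matches.

y_c = 2.3 m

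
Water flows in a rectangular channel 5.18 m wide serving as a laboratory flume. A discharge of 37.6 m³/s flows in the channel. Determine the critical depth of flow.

For a rectangular channel, critical depth y_c = (q²/g)^(1/3) where q = Q/b = 37.6/5.18 = 7.259 m²/s.
So y_c = (7.259²/9.81)^(1/3) = 1.75 m.

y_c = 1.75 m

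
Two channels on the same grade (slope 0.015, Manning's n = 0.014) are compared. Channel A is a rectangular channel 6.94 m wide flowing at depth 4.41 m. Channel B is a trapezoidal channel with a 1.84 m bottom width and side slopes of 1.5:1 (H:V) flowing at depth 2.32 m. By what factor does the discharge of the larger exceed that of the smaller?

3.4

Channel A: Flow area A = b·y = 6.94 × 4.41 = 30.61 m². Wetted perimeter P = b + 2y = 6.94 + 2×4.41 = 15.76 m. Hydraulic radius R = A/P = 30.61/15.76 = 1.942 m. Q_A = (1/0.014)·30.61·1.942^(2/3)·√0.015 = 416.8 m³/s.
Channel B: With bottom width b = 1.84 m and side slope z = 1.5: A = (b + zy)y = (1.84 + 1.5×2.32)×2.32 = 12.34 m²; P = b + 2y√(1+z²) = 1.84 + 2×2.32×1.803 = 10.2 m. Hydraulic radius R = A/P = 12.34/10.2 = 1.209 m. Q_B = (1/0.014)·12.34·1.209^(2/3)·√0.015 = 122.6 m³/s.
The larger discharge is 416.8 m³/s and the smaller is 122.6 m³/s; the ratio is 3.4.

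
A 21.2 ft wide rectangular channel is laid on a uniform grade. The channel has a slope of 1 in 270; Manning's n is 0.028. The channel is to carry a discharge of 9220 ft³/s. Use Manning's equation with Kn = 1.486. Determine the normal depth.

Manning's equation rearranged: A R^(2/3) = nQ / (1.486·√S) = 0.028 × 9220 / (1.486 × √0.003704) = 2855.
Try y = 23.8 ft: A R^(2/3) = 1905 — low.
Try y = 33.5 ft: A R^(2/3) = 2853 — ≈ 2855.

y_n = 33.5 ft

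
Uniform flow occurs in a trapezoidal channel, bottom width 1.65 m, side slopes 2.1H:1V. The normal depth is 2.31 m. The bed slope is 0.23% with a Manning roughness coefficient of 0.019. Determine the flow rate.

Q = 43.1 m³/s

With bottom width b = 1.65 m and side slope z = 2.1: A = (b + zy)y = (1.65 + 2.1×2.31)×2.31 = 15.02 m²; P = b + 2y√(1+z²) = 1.65 + 2×2.31×2.326 = 12.4 m.
Hydraulic radius R = A/P = 15.02/12.4 = 1.211 m.
Manning's equation: Q = (1/n) A R^(2/3) S^(1/2) = (1/0.019) × 15.02 × 1.211^(2/3) × 0.0023^(1/2) = 43.1 m³/s.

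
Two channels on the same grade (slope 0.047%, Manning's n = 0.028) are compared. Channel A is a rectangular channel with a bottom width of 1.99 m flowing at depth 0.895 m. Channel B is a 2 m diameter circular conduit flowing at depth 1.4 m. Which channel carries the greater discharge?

channel B

Channel A: Flow area A = b·y = 1.99 × 0.895 = 1.781 m². Wetted perimeter P = b + 2y = 1.99 + 2×0.895 = 3.78 m. Hydraulic radius R = A/P = 1.781/3.78 = 0.4712 m. Q_A = (1/0.028)·1.781·0.4712^(2/3)·√0.00047 = 0.835 m³/s.
Channel B: For a circular section of diameter D = 2 m at depth y = 1.4 m, the central angle is θ = 2 arccos(1 − 2y/D) = 3.965 rad. Then A = (D²/8)(θ − sin θ) = 2.349 m² and P = Dθ/2 = 3.965 m. Hydraulic radius R = A/P = 2.349/3.965 = 0.5925 m. Q_B = (1/0.028)·2.349·0.5925^(2/3)·√0.00047 = 1.283 m³/s.
Q_A = 0.835 m³/s vs Q_B = 1.283 m³/s, so channel B carries more.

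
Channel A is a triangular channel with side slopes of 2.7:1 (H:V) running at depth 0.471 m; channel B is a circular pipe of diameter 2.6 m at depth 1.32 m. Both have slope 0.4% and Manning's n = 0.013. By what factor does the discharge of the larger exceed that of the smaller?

Channel A: For a triangular section with side slope z = 2.7: A = zy² = 2.7×0.471² = 0.599 m²; P = 2y√(1+z²) = 2×0.471×2.879 = 2.712 m. Hydraulic radius R = A/P = 0.599/2.712 = 0.2208 m. Q_A = (1/0.013)·0.599·0.2208^(2/3)·√0.004 = 1.065 m³/s.
Channel B: For a circular section of diameter D = 2.6 m at depth y = 1.32 m, the central angle is θ = 2 arccos(1 − 2y/D) = 3.172 rad. Then A = (D²/8)(θ − sin θ) = 2.707 m² and P = Dθ/2 = 4.124 m. Hydraulic radius R = A/P = 2.707/4.124 = 0.6563 m. Q_B = (1/0.013)·2.707·0.6563^(2/3)·√0.004 = 9.945 m³/s.
The larger discharge is 9.945 m³/s and the smaller is 1.065 m³/s; the ratio is 9.34.

9.34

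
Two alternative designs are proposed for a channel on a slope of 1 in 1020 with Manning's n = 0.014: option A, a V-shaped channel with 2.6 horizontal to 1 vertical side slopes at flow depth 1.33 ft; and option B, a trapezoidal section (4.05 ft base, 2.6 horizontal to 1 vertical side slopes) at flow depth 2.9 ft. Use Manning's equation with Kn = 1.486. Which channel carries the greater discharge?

Channel A: For a triangular section with side slope z = 2.6: A = zy² = 2.6×1.33² = 4.599 ft²; P = 2y√(1+z²) = 2×1.33×2.786 = 7.41 ft. Hydraulic radius R = A/P = 4.599/7.41 = 0.6207 ft. Q_A = (1.486/0.014)·4.599·0.6207^(2/3)·√0.0009804 = 11.12 ft³/s.
Channel B: With bottom width b = 4.05 ft and side slope z = 2.6: A = (b + zy)y = (4.05 + 2.6×2.9)×2.9 = 33.61 ft²; P = b + 2y√(1+z²) = 4.05 + 2×2.9×2.786 = 20.21 ft. Hydraulic radius R = A/P = 33.61/20.21 = 1.663 ft. Q_B = (1.486/0.014)·33.61·1.663^(2/3)·√0.0009804 = 156.8 ft³/s.
Q_A = 11.12 ft³/s vs Q_B = 156.8 ft³/s, so channel B carries more.

channel B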